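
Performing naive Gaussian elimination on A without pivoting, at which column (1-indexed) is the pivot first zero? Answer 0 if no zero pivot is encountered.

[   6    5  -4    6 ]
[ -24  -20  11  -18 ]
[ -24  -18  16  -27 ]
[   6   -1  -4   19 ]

first zero-pivot column = 2

Naive forward elimination:
R2 <- R2 - (-4)*R1:  [  0   0  -5   6 ]
R3 <- R3 - (-4)*R1:  [  0   2   0  -3 ]
R4 <- R4 - (1)*R1:  [  0  -6   0  13 ]
Matrix at this point:
[ 6   5  -4   6 ]
[ 0   0  -5   6 ]
[ 0   2   0  -3 ]
[ 0  -6   0  13 ]
Pivot entry (2,2) is zero but row 3 has 2 in column 2 -> naive elimination stops; a row interchange (e.g. R2 <-> R3) would be required here.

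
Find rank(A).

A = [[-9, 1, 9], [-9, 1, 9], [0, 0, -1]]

Row reduction:
R2 <- R2 - (1)*R1:  [ 0  0  0 ]
R2 <-> R3   (pivot in column 3 was zero)
[ -9  1   9 ]
[  0  0  -1 ]
[  0  0   0 ]
Row echelon form:
[ -9  1   9 ]
[  0  0  -1 ]
[  0  0   0 ]
Nonzero rows / pivot columns: 2

rank(A) = 2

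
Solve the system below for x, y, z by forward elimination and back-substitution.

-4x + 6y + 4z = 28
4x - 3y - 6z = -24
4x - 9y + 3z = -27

(-3, 2, 1)

Forward elimination on [A|b]:
R2 <- R2 - (-1)*R1:  [  0   3  -2   4 ]
R3 <- R3 - (-1)*R1:  [  0  -3   7   1 ]
R3 <- R3 - (-1)*R2:  [ 0  0  5  5 ]
Row echelon form:
[ -4  6   4  |  28 ]
[  0  3  -2  |   4 ]
[  0  0   5  |   5 ]
Back-substitution:
z = (5) / 5 = 1
y = (4 - (-2)*(1)) / 3 = 2
x = (28 - (6)*(2) - (4)*(1)) / -4 = -3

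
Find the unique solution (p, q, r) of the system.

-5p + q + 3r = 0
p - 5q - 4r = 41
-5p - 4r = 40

Forward elimination on [A|b]:
R2 <- R2 - (-1/5)*R1:  [     0  -24/5  -17/5     41 ]
R3 <- R3 - (1)*R1:  [  0  -1  -7  40 ]
R3 <- R3 - (5/24)*R2:  [       0        0  -151/24   755/24 ]
Row echelon form:
[ -5      1        3  |       0 ]
[  0  -24/5    -17/5  |      41 ]
[  0      0  -151/24  |  755/24 ]
Back-substitution:
r = (755/24) / (-151/24) = -5
q = (41 - (-17/5)*(-5)) / (-24/5) = -5
p = (0 - (1)*(-5) - (3)*(-5)) / -5 = -4

(-4, -5, -5)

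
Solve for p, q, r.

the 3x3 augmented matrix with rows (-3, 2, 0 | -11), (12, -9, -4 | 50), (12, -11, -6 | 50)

Forward elimination on [A|b]:
R2 <- R2 - (-4)*R1:  [  0  -1  -4   6 ]
R3 <- R3 - (-4)*R1:  [  0  -3  -6   6 ]
R3 <- R3 - (3)*R2:  [   0    0    6  -12 ]
Row echelon form:
[ -3   2   0  |  -11 ]
[  0  -1  -4  |    6 ]
[  0   0   6  |  -12 ]
Back-substitution:
r = (-12) / 6 = -2
q = (6 - (-4)*(-2)) / -1 = 2
p = (-11 - (2)*(2)) / -3 = 5

(5, 2, -2)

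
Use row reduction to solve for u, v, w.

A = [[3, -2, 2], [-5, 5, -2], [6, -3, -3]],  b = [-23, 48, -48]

Forward elimination on [A|b]:
R2 <- R2 - (-5/3)*R1:  [    0   5/3   4/3  29/3 ]
R3 <- R3 - (2)*R1:  [  0   1  -7  -2 ]
R3 <- R3 - (3/5)*R2:  [     0      0  -39/5  -39/5 ]
Row echelon form:
[ 3   -2      2  |    -23 ]
[ 0  5/3    4/3  |   29/3 ]
[ 0    0  -39/5  |  -39/5 ]
Back-substitution:
w = (-39/5) / (-39/5) = 1
v = (29/3 - (4/3)*(1)) / (5/3) = 5
u = (-23 - (-2)*(5) - (2)*(1)) / 3 = -5

(-5, 5, 1)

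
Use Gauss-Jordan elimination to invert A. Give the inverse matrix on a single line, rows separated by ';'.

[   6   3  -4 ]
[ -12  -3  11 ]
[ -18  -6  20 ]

inverse = [1/15 -2/5 7/30; 7/15 8/15 -1/5; 1/5 -1/5 1/5]

Gauss-Jordan on [A | I]:
R1 <- (1/6)*R1:  [    1   1/2  -2/3  |   1/6     0     0 ]
R2 <- R2 - (-12)*R1:  [ 0  3  3  |  2  1  0 ]
R3 <- R3 - (-18)*R1:  [ 0  3  8  |  3  0  1 ]
R2 <- (1/3)*R2:  [   0    1    1  |  2/3  1/3    0 ]
R1 <- R1 - (1/2)*R2:  [    1     0  -7/6  |  -1/6  -1/6     0 ]
R3 <- R3 - (3)*R2:  [  0   0   5  |   1  -1   1 ]
R3 <- (1/5)*R3:  [    0     0     1  |   1/5  -1/5   1/5 ]
R1 <- R1 - (-7/6)*R3:  [    1     0     0  |  1/15  -2/5  7/30 ]
R2 <- R2 - (1)*R3:  [    0     1     0  |  7/15  8/15  -1/5 ]
Right block of [I | A^{-1}] is the inverse:
[ 1/15  -2/5  7/30 ]
[ 7/15  8/15  -1/5 ]
[  1/5  -1/5   1/5 ]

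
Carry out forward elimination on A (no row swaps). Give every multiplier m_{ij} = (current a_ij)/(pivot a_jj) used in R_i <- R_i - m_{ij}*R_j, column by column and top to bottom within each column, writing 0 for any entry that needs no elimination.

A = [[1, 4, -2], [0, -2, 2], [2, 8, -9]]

multipliers: 0, 2, 0

Forward elimination:
R2: entry in column 1 is already 0 -> m_{21} = 0 (no row operation needed)
R3 <- R3 - (2)*R1:  [  0   0  -5 ]
R3: entry in column 2 is already 0 -> m_{32} = 0 (no row operation needed)
Multipliers (in order of application): m_{21} = 0, m_{31} = 2, m_{32} = 0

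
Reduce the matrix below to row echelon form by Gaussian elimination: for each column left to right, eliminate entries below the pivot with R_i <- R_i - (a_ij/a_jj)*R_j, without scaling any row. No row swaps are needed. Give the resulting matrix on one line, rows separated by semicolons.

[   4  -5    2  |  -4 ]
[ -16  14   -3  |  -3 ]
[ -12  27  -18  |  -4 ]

Forward elimination:
R2 <- R2 - (-4)*R1:  [   0   -6    5  -19 ]
R3 <- R3 - (-3)*R1:  [   0   12  -12  -16 ]
R3 <- R3 - (-2)*R2:  [   0    0   -2  -54 ]
Row echelon form:
[ 4  -5   2  |   -4 ]
[ 0  -6   5  |  -19 ]
[ 0   0  -2  |  -54 ]

REF = [4 -5 2 -4; 0 -6 5 -19; 0 0 -2 -54]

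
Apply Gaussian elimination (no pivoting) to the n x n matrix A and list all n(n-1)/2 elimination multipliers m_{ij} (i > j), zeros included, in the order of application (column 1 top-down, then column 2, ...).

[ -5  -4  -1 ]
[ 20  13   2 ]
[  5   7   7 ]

Forward elimination:
R2 <- R2 - (-4)*R1:  [  0  -3  -2 ]
R3 <- R3 - (-1)*R1:  [ 0  3  6 ]
R3 <- R3 - (-1)*R2:  [ 0  0  4 ]
Multipliers (in order of application): m_{21} = -4, m_{31} = -1, m_{32} = -1

multipliers: -4, -1, -1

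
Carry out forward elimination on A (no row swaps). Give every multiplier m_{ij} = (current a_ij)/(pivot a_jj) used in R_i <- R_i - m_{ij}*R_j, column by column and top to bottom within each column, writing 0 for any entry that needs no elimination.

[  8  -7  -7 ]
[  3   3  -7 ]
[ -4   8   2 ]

multipliers: 3/8, -1/2, 4/5

Forward elimination:
R2 <- R2 - (3/8)*R1:  [     0   45/8  -35/8 ]
R3 <- R3 - (-1/2)*R1:  [    0   9/2  -3/2 ]
R3 <- R3 - (4/5)*R2:  [ 0  0  2 ]
Multipliers (in order of application): m_{21} = 3/8, m_{31} = -1/2, m_{32} = 4/5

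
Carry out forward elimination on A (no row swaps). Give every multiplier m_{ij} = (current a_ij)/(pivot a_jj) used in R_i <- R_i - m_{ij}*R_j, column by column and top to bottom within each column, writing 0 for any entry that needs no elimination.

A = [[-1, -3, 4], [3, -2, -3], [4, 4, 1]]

multipliers: -3, -4, 8/11

Forward elimination:
R2 <- R2 - (-3)*R1:  [   0  -11    9 ]
R3 <- R3 - (-4)*R1:  [  0  -8  17 ]
R3 <- R3 - (8/11)*R2:  [      0       0  115/11 ]
Multipliers (in order of application): m_{21} = -3, m_{31} = -4, m_{32} = 8/11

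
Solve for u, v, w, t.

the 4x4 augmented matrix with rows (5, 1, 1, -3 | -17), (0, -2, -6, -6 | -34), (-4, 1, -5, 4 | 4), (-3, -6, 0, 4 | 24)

Forward elimination on [A|b]:
R3 <- R3 - (-4/5)*R1:  [     0    9/5  -21/5    8/5  -48/5 ]
R4 <- R4 - (-3/5)*R1:  [     0  -27/5    3/5   11/5   69/5 ]
R3 <- R3 - (-9/10)*R2:  [      0       0   -48/5   -19/5  -201/5 ]
R4 <- R4 - (27/10)*R2:  [     0      0   84/5   92/5  528/5 ]
R4 <- R4 - (-7/4)*R3:  [     0      0      0   47/4  141/4 ]
Row echelon form:
[ 5   1      1     -3  |     -17 ]
[ 0  -2     -6     -6  |     -34 ]
[ 0   0  -48/5  -19/5  |  -201/5 ]
[ 0   0      0   47/4  |   141/4 ]
Back-substitution:
t = (141/4) / (47/4) = 3
w = (-201/5 - (-19/5)*(3)) / (-48/5) = 3
v = (-34 - (-6)*(3) - (-6)*(3)) / -2 = -1
u = (-17 - (1)*(-1) - (1)*(3) - (-3)*(3)) / 5 = -2

(-2, -1, 3, 3)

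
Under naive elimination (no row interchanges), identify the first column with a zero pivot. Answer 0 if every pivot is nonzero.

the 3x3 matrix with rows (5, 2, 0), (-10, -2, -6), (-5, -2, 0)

Naive forward elimination:
R2 <- R2 - (-2)*R1:  [  0   2  -6 ]
R3 <- R3 - (-1)*R1:  [ 0  0  0 ]
Matrix at this point:
[ 5  2   0 ]
[ 0  2  -6 ]
[ 0  0   0 ]
Pivot entry (3,3) in the last row is zero and there are no rows below to swap with -> zero pivot in column 3 (A is singular).

first zero-pivot column = 3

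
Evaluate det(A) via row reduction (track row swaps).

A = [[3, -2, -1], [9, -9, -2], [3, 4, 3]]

Forward elimination:
R2 <- R2 - (3)*R1:  [  0  -3   1 ]
R3 <- R3 - (1)*R1:  [ 0  6  4 ]
R3 <- R3 - (-2)*R2:  [ 0  0  6 ]
Upper-triangular form:
[ 3  -2  -1 ]
[ 0  -3   1 ]
[ 0   0   6 ]
det(A) = (-1)^0 * (3) * (-3) * (6) = -54  (0 row swaps -> sign +1)

det(A) = -54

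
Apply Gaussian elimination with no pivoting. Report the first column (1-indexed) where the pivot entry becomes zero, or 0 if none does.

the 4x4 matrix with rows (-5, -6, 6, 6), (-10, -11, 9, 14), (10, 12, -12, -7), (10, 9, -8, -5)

first zero-pivot column = 3

Naive forward elimination:
R2 <- R2 - (2)*R1:  [  0   1  -3   2 ]
R3 <- R3 - (-2)*R1:  [ 0  0  0  5 ]
R4 <- R4 - (-2)*R1:  [  0  -3   4   7 ]
R4 <- R4 - (-3)*R2:  [  0   0  -5  13 ]
Matrix at this point:
[ -5  -6   6   6 ]
[  0   1  -3   2 ]
[  0   0   0   5 ]
[  0   0  -5  13 ]
Pivot entry (3,3) is zero but row 4 has -5 in column 3 -> naive elimination stops; a row interchange (e.g. R3 <-> R4) would be required here.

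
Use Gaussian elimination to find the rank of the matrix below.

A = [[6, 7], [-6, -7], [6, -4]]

Row reduction:
R2 <- R2 - (-1)*R1:  [ 0  0 ]
R3 <- R3 - (1)*R1:  [   0  -11 ]
R2 <-> R3   (pivot in column 2 was zero)
[ 6    7 ]
[ 0  -11 ]
[ 0    0 ]
Row echelon form:
[ 6    7 ]
[ 0  -11 ]
[ 0    0 ]
Nonzero rows / pivot columns: 2

rank(A) = 2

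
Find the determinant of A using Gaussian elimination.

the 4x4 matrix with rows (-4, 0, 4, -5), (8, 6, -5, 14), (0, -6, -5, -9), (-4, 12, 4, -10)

det(A) = 96

Forward elimination:
R2 <- R2 - (-2)*R1:  [ 0  6  3  4 ]
R4 <- R4 - (1)*R1:  [  0  12   0  -5 ]
R3 <- R3 - (-1)*R2:  [  0   0  -2  -5 ]
R4 <- R4 - (2)*R2:  [   0    0   -6  -13 ]
R4 <- R4 - (3)*R3:  [ 0  0  0  2 ]
Upper-triangular form:
[ -4  0   4  -5 ]
[  0  6   3   4 ]
[  0  0  -2  -5 ]
[  0  0   0   2 ]
det(A) = (-1)^0 * (-4) * (6) * (-2) * (2) = 96  (0 row swaps -> sign +1)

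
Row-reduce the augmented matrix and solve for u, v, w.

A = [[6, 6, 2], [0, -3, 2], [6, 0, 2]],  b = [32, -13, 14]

Forward elimination on [A|b]:
R3 <- R3 - (1)*R1:  [   0   -6    0  -18 ]
R3 <- R3 - (2)*R2:  [  0   0  -4   8 ]
Row echelon form:
[ 6   6   2  |   32 ]
[ 0  -3   2  |  -13 ]
[ 0   0  -4  |    8 ]
Back-substitution:
w = (8) / -4 = -2
v = (-13 - (2)*(-2)) / -3 = 3
u = (32 - (6)*(3) - (2)*(-2)) / 6 = 3

(3, 3, -2)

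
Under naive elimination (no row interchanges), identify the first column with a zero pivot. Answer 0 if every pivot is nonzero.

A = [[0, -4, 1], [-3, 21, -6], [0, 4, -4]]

Naive forward elimination:
Pivot entry (1,1) is zero but row 2 has -3 in column 1 -> naive elimination stops; a row interchange (e.g. R1 <-> R2) would be required here.

first zero-pivot column = 1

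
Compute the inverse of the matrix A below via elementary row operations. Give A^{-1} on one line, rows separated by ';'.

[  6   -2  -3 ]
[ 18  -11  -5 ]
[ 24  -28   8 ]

Gauss-Jordan on [A | I]:
R1 <- (1/6)*R1:  [    1  -1/3  -1/2  |   1/6     0     0 ]
R2 <- R2 - (18)*R1:  [  0  -5   4  |  -3   1   0 ]
R3 <- R3 - (24)*R1:  [   0  -20   20  |   -4    0    1 ]
R2 <- (1/-5)*R2:  [    0     1  -4/5  |   3/5  -1/5     0 ]
R1 <- R1 - (-1/3)*R2:  [      1       0  -23/30  |   11/30   -1/15       0 ]
R3 <- R3 - (-20)*R2:  [  0   0   4  |   8  -4   1 ]
R3 <- (1/4)*R3:  [   0    0    1  |    2   -1  1/4 ]
R1 <- R1 - (-23/30)*R3:  [      1       0       0  |   19/10    -5/6  23/120 ]
R2 <- R2 - (-4/5)*R3:  [    0     1     0  |  11/5    -1   1/5 ]
Right block of [I | A^{-1}] is the inverse:
[ 19/10  -5/6  23/120 ]
[  11/5    -1     1/5 ]
[     2    -1     1/4 ]

inverse = [19/10 -5/6 23/120; 11/5 -1 1/5; 2 -1 1/4]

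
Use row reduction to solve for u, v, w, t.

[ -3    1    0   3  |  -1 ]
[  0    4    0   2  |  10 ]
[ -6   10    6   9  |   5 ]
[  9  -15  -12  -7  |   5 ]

Forward elimination on [A|b]:
R3 <- R3 - (2)*R1:  [ 0  8  6  3  7 ]
R4 <- R4 - (-3)*R1:  [   0  -12  -12    2    2 ]
R3 <- R3 - (2)*R2:  [   0    0    6   -1  -13 ]
R4 <- R4 - (-3)*R2:  [   0    0  -12    8   32 ]
R4 <- R4 - (-2)*R3:  [ 0  0  0  6  6 ]
Row echelon form:
[ -3  1  0   3  |   -1 ]
[  0  4  0   2  |   10 ]
[  0  0  6  -1  |  -13 ]
[  0  0  0   6  |    6 ]
Back-substitution:
t = (6) / 6 = 1
w = (-13 - (-1)*(1)) / 6 = -2
v = (10 - (2)*(1)) / 4 = 2
u = (-1 - (1)*(2) - (3)*(1)) / -3 = 2

(2, 2, -2, 1)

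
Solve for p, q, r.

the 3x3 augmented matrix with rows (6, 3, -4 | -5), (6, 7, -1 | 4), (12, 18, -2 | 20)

(-3, 3, -1)

Forward elimination on [A|b]:
R2 <- R2 - (1)*R1:  [ 0  4  3  9 ]
R3 <- R3 - (2)*R1:  [  0  12   6  30 ]
R3 <- R3 - (3)*R2:  [  0   0  -3   3 ]
Row echelon form:
[ 6  3  -4  |  -5 ]
[ 0  4   3  |   9 ]
[ 0  0  -3  |   3 ]
Back-substitution:
r = (3) / -3 = -1
q = (9 - (3)*(-1)) / 4 = 3
p = (-5 - (3)*(3) - (-4)*(-1)) / 6 = -3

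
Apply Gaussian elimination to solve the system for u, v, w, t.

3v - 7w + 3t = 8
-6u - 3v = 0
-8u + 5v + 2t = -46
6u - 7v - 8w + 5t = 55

Forward elimination on [A|b]:
R1 <-> R2   (pivot in column 1 was zero)
[ -6  -3   0  0    0 ]
[  0   3  -7  3    8 ]
[ -8   5   0  2  -46 ]
[  6  -7  -8  5   55 ]
R3 <- R3 - (4/3)*R1:  [   0    9    0    2  -46 ]
R4 <- R4 - (-1)*R1:  [   0  -10   -8    5   55 ]
R3 <- R3 - (3)*R2:  [   0    0   21   -7  -70 ]
R4 <- R4 - (-10/3)*R2:  [     0      0  -94/3     15  245/3 ]
R4 <- R4 - (-94/63)*R3:  [      0       0       0    41/9  -205/9 ]
Row echelon form:
[ -6  -3   0     0  |       0 ]
[  0   3  -7     3  |       8 ]
[  0   0  21    -7  |     -70 ]
[  0   0   0  41/9  |  -205/9 ]
Back-substitution:
t = (-205/9) / (41/9) = -5
w = (-70 - (-7)*(-5)) / 21 = -5
v = (8 - (-7)*(-5) - (3)*(-5)) / 3 = -4
u = (0 - (-3)*(-4)) / -6 = 2

(2, -4, -5, -5)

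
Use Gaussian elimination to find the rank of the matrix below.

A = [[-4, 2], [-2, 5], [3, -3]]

Row reduction:
R2 <- R2 - (1/2)*R1:  [ 0  4 ]
R3 <- R3 - (-3/4)*R1:  [    0  -3/2 ]
R3 <- R3 - (-3/8)*R2:  [ 0  0 ]
Row echelon form:
[ -4  2 ]
[  0  4 ]
[  0  0 ]
Nonzero rows / pivot columns: 2

rank(A) = 2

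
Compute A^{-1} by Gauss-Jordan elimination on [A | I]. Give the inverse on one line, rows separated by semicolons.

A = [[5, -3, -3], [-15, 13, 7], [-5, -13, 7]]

Gauss-Jordan on [A | I]:
R1 <- (1/5)*R1:  [    1  -3/5  -3/5  |   1/5     0     0 ]
R2 <- R2 - (-15)*R1:  [  0   4  -2  |   3   1   0 ]
R3 <- R3 - (-5)*R1:  [   0  -16    4  |    1    0    1 ]
R2 <- (1/4)*R2:  [    0     1  -1/2  |   3/4   1/4     0 ]
R1 <- R1 - (-3/5)*R2:  [     1      0  -9/10  |  13/20   3/20      0 ]
R3 <- R3 - (-16)*R2:  [  0   0  -4  |  13   4   1 ]
R3 <- (1/-4)*R3:  [     0      0      1  |  -13/4     -1   -1/4 ]
R1 <- R1 - (-9/10)*R3:  [      1       0       0  |  -91/40    -3/4   -9/40 ]
R2 <- R2 - (-1/2)*R3:  [    0     1     0  |  -7/8  -1/4  -1/8 ]
Right block of [I | A^{-1}] is the inverse:
[ -91/40  -3/4  -9/40 ]
[   -7/8  -1/4   -1/8 ]
[  -13/4    -1   -1/4 ]

inverse = [-91/40 -3/4 -9/40; -7/8 -1/4 -1/8; -13/4 -1 -1/4]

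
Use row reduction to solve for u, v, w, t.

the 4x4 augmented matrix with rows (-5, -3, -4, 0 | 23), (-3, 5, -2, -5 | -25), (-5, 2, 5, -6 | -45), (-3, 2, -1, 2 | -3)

Forward elimination on [A|b]:
R2 <- R2 - (3/5)*R1:  [      0    34/5     2/5      -5  -194/5 ]
R3 <- R3 - (1)*R1:  [   0    5    9   -6  -68 ]
R4 <- R4 - (3/5)*R1:  [     0   19/5    7/5      2  -84/5 ]
R3 <- R3 - (25/34)*R2:  [       0        0   148/17   -79/34  -671/17 ]
R4 <- R4 - (19/34)*R2:  [      0       0   20/17  163/34   83/17 ]
R4 <- R4 - (5/37)*R3:  [      0       0       0  189/37  378/37 ]
Row echelon form:
[ -5    -3      -4       0  |       23 ]
[  0  34/5     2/5      -5  |   -194/5 ]
[  0     0  148/17  -79/34  |  -671/17 ]
[  0     0       0  189/37  |   378/37 ]
Back-substitution:
t = (378/37) / (189/37) = 2
w = (-671/17 - (-79/34)*(2)) / (148/17) = -4
v = (-194/5 - (2/5)*(-4) - (-5)*(2)) / (34/5) = -4
u = (23 - (-3)*(-4) - (-4)*(-4)) / -5 = 1

(1, -4, -4, 2)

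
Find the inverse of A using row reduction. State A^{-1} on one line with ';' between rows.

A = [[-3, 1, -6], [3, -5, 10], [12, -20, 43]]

Gauss-Jordan on [A | I]:
R1 <- (1/-3)*R1:  [    1  -1/3     2  |  -1/3     0     0 ]
R2 <- R2 - (3)*R1:  [  0  -4   4  |   1   1   0 ]
R3 <- R3 - (12)*R1:  [   0  -16   19  |    4    0    1 ]
R2 <- (1/-4)*R2:  [    0     1    -1  |  -1/4  -1/4     0 ]
R1 <- R1 - (-1/3)*R2:  [     1      0    5/3  |  -5/12  -1/12      0 ]
R3 <- R3 - (-16)*R2:  [  0   0   3  |   0  -4   1 ]
R3 <- (1/3)*R3:  [    0     0     1  |     0  -4/3   1/3 ]
R1 <- R1 - (5/3)*R3:  [     1      0      0  |  -5/12  77/36   -5/9 ]
R2 <- R2 - (-1)*R3:  [      0       1       0  |    -1/4  -19/12     1/3 ]
Right block of [I | A^{-1}] is the inverse:
[ -5/12   77/36  -5/9 ]
[  -1/4  -19/12   1/3 ]
[     0    -4/3   1/3 ]

inverse = [-5/12 77/36 -5/9; -1/4 -19/12 1/3; 0 -4/3 1/3]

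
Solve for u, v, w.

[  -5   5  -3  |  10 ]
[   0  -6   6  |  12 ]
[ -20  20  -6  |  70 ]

Forward elimination on [A|b]:
R3 <- R3 - (4)*R1:  [  0   0   6  30 ]
Row echelon form:
[ -5   5  -3  |  10 ]
[  0  -6   6  |  12 ]
[  0   0   6  |  30 ]
Back-substitution:
w = (30) / 6 = 5
v = (12 - (6)*(5)) / -6 = 3
u = (10 - (5)*(3) - (-3)*(5)) / -5 = -2

(-2, 3, 5)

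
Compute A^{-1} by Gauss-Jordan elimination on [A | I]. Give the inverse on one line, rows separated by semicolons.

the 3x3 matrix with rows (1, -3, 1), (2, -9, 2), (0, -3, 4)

inverse = [5/2 -3/4 -1/4; 2/3 -1/3 0; 1/2 -1/4 1/4]

Gauss-Jordan on [A | I]:
R2 <- R2 - (2)*R1:  [  0  -3   0  |  -2   1   0 ]
R2 <- (1/-3)*R2:  [    0     1     0  |   2/3  -1/3     0 ]
R1 <- R1 - (-3)*R2:  [  1   0   1  |   3  -1   0 ]
R3 <- R3 - (-3)*R2:  [  0   0   4  |   2  -1   1 ]
R3 <- (1/4)*R3:  [    0     0     1  |   1/2  -1/4   1/4 ]
R1 <- R1 - (1)*R3:  [    1     0     0  |   5/2  -3/4  -1/4 ]
Right block of [I | A^{-1}] is the inverse:
[ 5/2  -3/4  -1/4 ]
[ 2/3  -1/3     0 ]
[ 1/2  -1/4   1/4 ]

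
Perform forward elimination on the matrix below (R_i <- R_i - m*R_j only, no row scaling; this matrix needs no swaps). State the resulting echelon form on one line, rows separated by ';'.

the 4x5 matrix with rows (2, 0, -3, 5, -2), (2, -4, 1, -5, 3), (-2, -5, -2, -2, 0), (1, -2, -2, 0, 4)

REF = [2 0 -3 5 -2; 0 -4 4 -10 5; 0 0 -10 31/2 -33/4; 0 0 0 -11/8 73/16]

Forward elimination:
R2 <- R2 - (1)*R1:  [   0   -4    4  -10    5 ]
R3 <- R3 - (-1)*R1:  [  0  -5  -5   3  -2 ]
R4 <- R4 - (1/2)*R1:  [    0    -2  -1/2  -5/2     5 ]
R3 <- R3 - (5/4)*R2:  [     0      0    -10   31/2  -33/4 ]
R4 <- R4 - (1/2)*R2:  [    0     0  -5/2   5/2   5/2 ]
R4 <- R4 - (1/4)*R3:  [     0      0      0  -11/8  73/16 ]
Row echelon form:
[ 2   0   -3      5     -2 ]
[ 0  -4    4    -10      5 ]
[ 0   0  -10   31/2  -33/4 ]
[ 0   0    0  -11/8  73/16 ]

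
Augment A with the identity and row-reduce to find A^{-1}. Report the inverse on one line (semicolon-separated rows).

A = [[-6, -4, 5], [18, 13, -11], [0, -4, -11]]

inverse = [187/30 32/15 7/10; -33/5 -11/5 -4/5; 12/5 4/5 1/5]

Gauss-Jordan on [A | I]:
R1 <- (1/-6)*R1:  [    1   2/3  -5/6  |  -1/6     0     0 ]
R2 <- R2 - (18)*R1:  [ 0  1  4  |  3  1  0 ]
R1 <- R1 - (2/3)*R2:  [     1      0   -7/2  |  -13/6   -2/3      0 ]
R3 <- R3 - (-4)*R2:  [  0   0   5  |  12   4   1 ]
R3 <- (1/5)*R3:  [    0     0     1  |  12/5   4/5   1/5 ]
R1 <- R1 - (-7/2)*R3:  [      1       0       0  |  187/30   32/15    7/10 ]
R2 <- R2 - (4)*R3:  [     0      1      0  |  -33/5  -11/5   -4/5 ]
Right block of [I | A^{-1}] is the inverse:
[ 187/30  32/15  7/10 ]
[  -33/5  -11/5  -4/5 ]
[   12/5    4/5   1/5 ]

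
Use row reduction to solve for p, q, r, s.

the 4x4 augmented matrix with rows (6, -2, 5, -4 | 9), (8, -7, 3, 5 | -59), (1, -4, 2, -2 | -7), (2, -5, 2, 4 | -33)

(-3, 5, 5, -3)

Forward elimination on [A|b]:
R2 <- R2 - (4/3)*R1:  [     0  -13/3  -11/3   31/3    -71 ]
R3 <- R3 - (1/6)*R1:  [     0  -11/3    7/6   -4/3  -17/2 ]
R4 <- R4 - (1/3)*R1:  [     0  -13/3    1/3   16/3    -36 ]
R3 <- R3 - (11/13)*R2:  [       0        0   111/26  -131/13  1341/26 ]
R4 <- R4 - (1)*R2:  [  0   0   4  -5  35 ]
R4 <- R4 - (104/111)*R3:  [       0        0        0  493/111  -493/37 ]
Row echelon form:
[ 6     -2       5       -4  |        9 ]
[ 0  -13/3   -11/3     31/3  |      -71 ]
[ 0      0  111/26  -131/13  |  1341/26 ]
[ 0      0       0  493/111  |  -493/37 ]
Back-substitution:
s = (-493/37) / (493/111) = -3
r = (1341/26 - (-131/13)*(-3)) / (111/26) = 5
q = (-71 - (-11/3)*(5) - (31/3)*(-3)) / (-13/3) = 5
p = (9 - (-2)*(5) - (5)*(5) - (-4)*(-3)) / 6 = -3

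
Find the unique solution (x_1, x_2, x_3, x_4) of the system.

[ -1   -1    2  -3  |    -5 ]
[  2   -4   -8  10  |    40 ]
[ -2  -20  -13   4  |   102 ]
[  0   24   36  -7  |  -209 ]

Forward elimination on [A|b]:
R2 <- R2 - (-2)*R1:  [  0  -6  -4   4  30 ]
R3 <- R3 - (2)*R1:  [   0  -18  -17   10  112 ]
R3 <- R3 - (3)*R2:  [  0   0  -5  -2  22 ]
R4 <- R4 - (-4)*R2:  [   0    0   20    9  -89 ]
R4 <- R4 - (-4)*R3:  [  0   0   0   1  -1 ]
Row echelon form:
[ -1  -1   2  -3  |  -5 ]
[  0  -6  -4   4  |  30 ]
[  0   0  -5  -2  |  22 ]
[  0   0   0   1  |  -1 ]
Back-substitution:
x_4 = (-1) / 1 = -1
x_3 = (22 - (-2)*(-1)) / -5 = -4
x_2 = (30 - (-4)*(-4) - (4)*(-1)) / -6 = -3
x_1 = (-5 - (-1)*(-3) - (2)*(-4) - (-3)*(-1)) / -1 = 3

(3, -3, -4, -1)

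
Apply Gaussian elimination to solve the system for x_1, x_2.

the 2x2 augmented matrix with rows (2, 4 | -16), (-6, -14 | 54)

Forward elimination on [A|b]:
R2 <- R2 - (-3)*R1:  [  0  -2   6 ]
Row echelon form:
[ 2   4  |  -16 ]
[ 0  -2  |    6 ]
Back-substitution:
x_2 = (6) / -2 = -3
x_1 = (-16 - (4)*(-3)) / 2 = -2

(-2, -3)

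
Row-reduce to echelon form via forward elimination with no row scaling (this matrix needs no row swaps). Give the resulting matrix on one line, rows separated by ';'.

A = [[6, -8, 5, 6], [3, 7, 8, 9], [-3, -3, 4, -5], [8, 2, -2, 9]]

REF = [6 -8 5 6; 0 11 11/2 6; 0 0 10 20/11; 0 0 0 -35/11]

Forward elimination:
R2 <- R2 - (1/2)*R1:  [    0    11  11/2     6 ]
R3 <- R3 - (-1/2)*R1:  [    0    -7  13/2    -2 ]
R4 <- R4 - (4/3)*R1:  [     0   38/3  -26/3      1 ]
R3 <- R3 - (-7/11)*R2:  [     0      0     10  20/11 ]
R4 <- R4 - (38/33)*R2:  [      0       0     -15  -65/11 ]
R4 <- R4 - (-3/2)*R3:  [      0       0       0  -35/11 ]
Row echelon form:
[ 6  -8     5       6 ]
[ 0  11  11/2       6 ]
[ 0   0    10   20/11 ]
[ 0   0     0  -35/11 ]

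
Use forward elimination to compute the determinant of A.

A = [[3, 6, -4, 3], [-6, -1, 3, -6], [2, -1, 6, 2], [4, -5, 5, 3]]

Forward elimination:
R2 <- R2 - (-2)*R1:  [  0  11  -5   0 ]
R3 <- R3 - (2/3)*R1:  [    0    -5  26/3     0 ]
R4 <- R4 - (4/3)*R1:  [    0   -13  31/3    -1 ]
R3 <- R3 - (-5/11)*R2:  [      0       0  211/33       0 ]
R4 <- R4 - (-13/11)*R2:  [      0       0  146/33      -1 ]
R4 <- R4 - (146/211)*R3:  [  0   0   0  -1 ]
Upper-triangular form:
[ 3   6      -4   3 ]
[ 0  11      -5   0 ]
[ 0   0  211/33   0 ]
[ 0   0       0  -1 ]
det(A) = (-1)^0 * (3) * (11) * (211/33) * (-1) = -211  (0 row swaps -> sign +1)

det(A) = -211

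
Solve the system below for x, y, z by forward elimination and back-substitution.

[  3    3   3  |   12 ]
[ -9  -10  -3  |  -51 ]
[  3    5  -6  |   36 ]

Forward elimination on [A|b]:
R2 <- R2 - (-3)*R1:  [   0   -1    6  -15 ]
R3 <- R3 - (1)*R1:  [  0   2  -9  24 ]
R3 <- R3 - (-2)*R2:  [  0   0   3  -6 ]
Row echelon form:
[ 3   3  3  |   12 ]
[ 0  -1  6  |  -15 ]
[ 0   0  3  |   -6 ]
Back-substitution:
z = (-6) / 3 = -2
y = (-15 - (6)*(-2)) / -1 = 3
x = (12 - (3)*(3) - (3)*(-2)) / 3 = 3

(3, 3, -2)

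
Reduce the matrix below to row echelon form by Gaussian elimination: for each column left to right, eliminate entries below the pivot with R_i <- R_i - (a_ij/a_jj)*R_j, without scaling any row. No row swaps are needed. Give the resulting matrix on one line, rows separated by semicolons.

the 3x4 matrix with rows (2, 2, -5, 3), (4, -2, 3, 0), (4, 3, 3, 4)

Forward elimination:
R2 <- R2 - (2)*R1:  [  0  -6  13  -6 ]
R3 <- R3 - (2)*R1:  [  0  -1  13  -2 ]
R3 <- R3 - (1/6)*R2:  [    0     0  65/6    -1 ]
Row echelon form:
[ 2   2    -5   3 ]
[ 0  -6    13  -6 ]
[ 0   0  65/6  -1 ]

REF = [2 2 -5 3; 0 -6 13 -6; 0 0 65/6 -1]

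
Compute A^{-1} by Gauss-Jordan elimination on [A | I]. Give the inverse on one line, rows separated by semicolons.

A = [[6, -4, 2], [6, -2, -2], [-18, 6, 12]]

inverse = [-1/6 5/6 1/6; -1/2 3/2 1/3; 0 1/2 1/6]

Gauss-Jordan on [A | I]:
R1 <- (1/6)*R1:  [    1  -2/3   1/3  |   1/6     0     0 ]
R2 <- R2 - (6)*R1:  [  0   2  -4  |  -1   1   0 ]
R3 <- R3 - (-18)*R1:  [  0  -6  18  |   3   0   1 ]
R2 <- (1/2)*R2:  [    0     1    -2  |  -1/2   1/2     0 ]
R1 <- R1 - (-2/3)*R2:  [    1     0    -1  |  -1/6   1/3     0 ]
R3 <- R3 - (-6)*R2:  [ 0  0  6  |  0  3  1 ]
R3 <- (1/6)*R3:  [   0    0    1  |    0  1/2  1/6 ]
R1 <- R1 - (-1)*R3:  [    1     0     0  |  -1/6   5/6   1/6 ]
R2 <- R2 - (-2)*R3:  [    0     1     0  |  -1/2   3/2   1/3 ]
Right block of [I | A^{-1}] is the inverse:
[ -1/6  5/6  1/6 ]
[ -1/2  3/2  1/3 ]
[    0  1/2  1/6 ]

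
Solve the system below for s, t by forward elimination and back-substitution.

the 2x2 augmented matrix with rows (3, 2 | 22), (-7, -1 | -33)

(4, 5)

Forward elimination on [A|b]:
R2 <- R2 - (-7/3)*R1:  [    0  11/3  55/3 ]
Row echelon form:
[ 3     2  |    22 ]
[ 0  11/3  |  55/3 ]
Back-substitution:
t = (55/3) / (11/3) = 5
s = (22 - (2)*(5)) / 3 = 4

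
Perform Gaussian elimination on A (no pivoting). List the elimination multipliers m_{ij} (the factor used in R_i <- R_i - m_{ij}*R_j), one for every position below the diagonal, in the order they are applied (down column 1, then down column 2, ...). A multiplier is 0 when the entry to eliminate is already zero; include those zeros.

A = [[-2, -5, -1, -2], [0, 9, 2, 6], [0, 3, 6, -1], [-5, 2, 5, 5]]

Forward elimination:
R2: entry in column 1 is already 0 -> m_{21} = 0 (no row operation needed)
R3: entry in column 1 is already 0 -> m_{31} = 0 (no row operation needed)
R4 <- R4 - (5/2)*R1:  [    0  29/2  15/2    10 ]
R3 <- R3 - (1/3)*R2:  [    0     0  16/3    -3 ]
R4 <- R4 - (29/18)*R2:  [     0      0  77/18    1/3 ]
R4 <- R4 - (77/96)*R3:  [      0       0       0  263/96 ]
Multipliers (in order of application): m_{21} = 0, m_{31} = 0, m_{41} = 5/2, m_{32} = 1/3, m_{42} = 29/18, m_{43} = 77/96

multipliers: 0, 0, 5/2, 1/3, 29/18, 77/96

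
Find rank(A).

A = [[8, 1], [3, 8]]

rank(A) = 2

Row reduction:
R2 <- R2 - (3/8)*R1:  [    0  61/8 ]
Row echelon form:
[ 8     1 ]
[ 0  61/8 ]
Nonzero rows / pivot columns: 2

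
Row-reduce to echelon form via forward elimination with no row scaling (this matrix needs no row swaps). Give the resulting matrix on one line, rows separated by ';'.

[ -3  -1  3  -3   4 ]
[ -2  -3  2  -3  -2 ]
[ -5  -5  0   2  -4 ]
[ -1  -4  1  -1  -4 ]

REF = [-3 -1 3 -3 4; 0 -7/3 0 -1 -14/3; 0 0 -5 59/7 -4; 0 0 0 11/7 2]

Forward elimination:
R2 <- R2 - (2/3)*R1:  [     0   -7/3      0     -1  -14/3 ]
R3 <- R3 - (5/3)*R1:  [     0  -10/3     -5      7  -32/3 ]
R4 <- R4 - (1/3)*R1:  [     0  -11/3      0      0  -16/3 ]
R3 <- R3 - (10/7)*R2:  [    0     0    -5  59/7    -4 ]
R4 <- R4 - (11/7)*R2:  [    0     0     0  11/7     2 ]
Row echelon form:
[ -3    -1   3    -3      4 ]
[  0  -7/3   0    -1  -14/3 ]
[  0     0  -5  59/7     -4 ]
[  0     0   0  11/7      2 ]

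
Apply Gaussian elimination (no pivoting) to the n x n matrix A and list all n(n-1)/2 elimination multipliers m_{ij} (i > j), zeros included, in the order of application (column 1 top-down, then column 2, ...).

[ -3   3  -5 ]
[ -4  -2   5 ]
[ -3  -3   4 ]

Forward elimination:
R2 <- R2 - (4/3)*R1:  [    0    -6  35/3 ]
R3 <- R3 - (1)*R1:  [  0  -6   9 ]
R3 <- R3 - (1)*R2:  [    0     0  -8/3 ]
Multipliers (in order of application): m_{21} = 4/3, m_{31} = 1, m_{32} = 1

multipliers: 4/3, 1, 1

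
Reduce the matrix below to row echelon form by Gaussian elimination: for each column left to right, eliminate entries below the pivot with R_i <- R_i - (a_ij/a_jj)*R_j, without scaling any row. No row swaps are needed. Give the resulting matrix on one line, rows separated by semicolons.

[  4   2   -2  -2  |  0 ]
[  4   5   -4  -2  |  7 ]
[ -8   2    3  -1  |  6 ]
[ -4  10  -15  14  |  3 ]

REF = [4 2 -2 -2 0; 0 3 -2 0 7; 0 0 3 -5 -8; 0 0 0 -3 -49]

Forward elimination:
R2 <- R2 - (1)*R1:  [  0   3  -2   0   7 ]
R3 <- R3 - (-2)*R1:  [  0   6  -1  -5   6 ]
R4 <- R4 - (-1)*R1:  [   0   12  -17   12    3 ]
R3 <- R3 - (2)*R2:  [  0   0   3  -5  -8 ]
R4 <- R4 - (4)*R2:  [   0    0   -9   12  -25 ]
R4 <- R4 - (-3)*R3:  [   0    0    0   -3  -49 ]
Row echelon form:
[ 4  2  -2  -2  |    0 ]
[ 0  3  -2   0  |    7 ]
[ 0  0   3  -5  |   -8 ]
[ 0  0   0  -3  |  -49 ]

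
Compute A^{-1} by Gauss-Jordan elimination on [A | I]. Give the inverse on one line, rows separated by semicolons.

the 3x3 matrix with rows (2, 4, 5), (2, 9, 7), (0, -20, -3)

Gauss-Jordan on [A | I]:
R1 <- (1/2)*R1:  [   1    2  5/2  |  1/2    0    0 ]
R2 <- R2 - (2)*R1:  [  0   5   2  |  -1   1   0 ]
R2 <- (1/5)*R2:  [    0     1   2/5  |  -1/5   1/5     0 ]
R1 <- R1 - (2)*R2:  [     1      0  17/10  |   9/10   -2/5      0 ]
R3 <- R3 - (-20)*R2:  [  0   0   5  |  -4   4   1 ]
R3 <- (1/5)*R3:  [    0     0     1  |  -4/5   4/5   1/5 ]
R1 <- R1 - (17/10)*R3:  [      1       0       0  |  113/50  -44/25  -17/50 ]
R2 <- R2 - (2/5)*R3:  [     0      1      0  |   3/25  -3/25  -2/25 ]
Right block of [I | A^{-1}] is the inverse:
[ 113/50  -44/25  -17/50 ]
[   3/25   -3/25   -2/25 ]
[   -4/5     4/5     1/5 ]

inverse = [113/50 -44/25 -17/50; 3/25 -3/25 -2/25; -4/5 4/5 1/5]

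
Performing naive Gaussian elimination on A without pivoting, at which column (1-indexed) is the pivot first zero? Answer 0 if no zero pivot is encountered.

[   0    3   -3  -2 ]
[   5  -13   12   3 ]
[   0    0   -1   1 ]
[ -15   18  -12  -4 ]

first zero-pivot column = 1

Naive forward elimination:
Pivot entry (1,1) is zero but row 2 has 5 in column 1 -> naive elimination stops; a row interchange (e.g. R1 <-> R2) would be required here.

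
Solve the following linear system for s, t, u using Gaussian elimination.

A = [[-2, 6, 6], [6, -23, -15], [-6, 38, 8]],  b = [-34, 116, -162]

Forward elimination on [A|b]:
R2 <- R2 - (-3)*R1:  [  0  -5   3  14 ]
R3 <- R3 - (3)*R1:  [   0   20  -10  -60 ]
R3 <- R3 - (-4)*R2:  [  0   0   2  -4 ]
Row echelon form:
[ -2   6  6  |  -34 ]
[  0  -5  3  |   14 ]
[  0   0  2  |   -4 ]
Back-substitution:
u = (-4) / 2 = -2
t = (14 - (3)*(-2)) / -5 = -4
s = (-34 - (6)*(-4) - (6)*(-2)) / -2 = -1

(-1, -4, -2)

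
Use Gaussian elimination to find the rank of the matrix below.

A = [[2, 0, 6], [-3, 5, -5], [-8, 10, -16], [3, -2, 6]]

Row reduction:
R2 <- R2 - (-3/2)*R1:  [ 0  5  4 ]
R3 <- R3 - (-4)*R1:  [  0  10   8 ]
R4 <- R4 - (3/2)*R1:  [  0  -2  -3 ]
R3 <- R3 - (2)*R2:  [ 0  0  0 ]
R4 <- R4 - (-2/5)*R2:  [    0     0  -7/5 ]
R3 <-> R4   (pivot in column 3 was zero)
[ 2  0     6 ]
[ 0  5     4 ]
[ 0  0  -7/5 ]
[ 0  0     0 ]
Row echelon form:
[ 2  0     6 ]
[ 0  5     4 ]
[ 0  0  -7/5 ]
[ 0  0     0 ]
Nonzero rows / pivot columns: 3

rank(A) = 3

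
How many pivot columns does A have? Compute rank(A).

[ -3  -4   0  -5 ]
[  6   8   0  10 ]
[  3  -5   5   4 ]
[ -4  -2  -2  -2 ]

rank(A) = 3

Row reduction:
R2 <- R2 - (-2)*R1:  [ 0  0  0  0 ]
R3 <- R3 - (-1)*R1:  [  0  -9   5  -1 ]
R4 <- R4 - (4/3)*R1:  [    0  10/3    -2  14/3 ]
R2 <-> R3   (pivot in column 2 was zero)
[ -3    -4   0    -5 ]
[  0    -9   5    -1 ]
[  0     0   0     0 ]
[  0  10/3  -2  14/3 ]
R4 <- R4 - (-10/27)*R2:  [      0       0   -4/27  116/27 ]
R3 <-> R4   (pivot in column 3 was zero)
[ -3  -4      0      -5 ]
[  0  -9      5      -1 ]
[  0   0  -4/27  116/27 ]
[  0   0      0       0 ]
Row echelon form:
[ -3  -4      0      -5 ]
[  0  -9      5      -1 ]
[  0   0  -4/27  116/27 ]
[  0   0      0       0 ]
Nonzero rows / pivot columns: 3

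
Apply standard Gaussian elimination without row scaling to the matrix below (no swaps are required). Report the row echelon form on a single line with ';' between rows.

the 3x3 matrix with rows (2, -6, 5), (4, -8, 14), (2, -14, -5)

REF = [2 -6 5; 0 4 4; 0 0 -2]

Forward elimination:
R2 <- R2 - (2)*R1:  [ 0  4  4 ]
R3 <- R3 - (1)*R1:  [   0   -8  -10 ]
R3 <- R3 - (-2)*R2:  [  0   0  -2 ]
Row echelon form:
[ 2  -6   5 ]
[ 0   4   4 ]
[ 0   0  -2 ]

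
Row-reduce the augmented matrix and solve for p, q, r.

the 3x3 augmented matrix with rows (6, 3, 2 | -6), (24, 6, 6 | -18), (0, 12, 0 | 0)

Forward elimination on [A|b]:
R2 <- R2 - (4)*R1:  [  0  -6  -2   6 ]
R3 <- R3 - (-2)*R2:  [  0   0  -4  12 ]
Row echelon form:
[ 6   3   2  |  -6 ]
[ 0  -6  -2  |   6 ]
[ 0   0  -4  |  12 ]
Back-substitution:
r = (12) / -4 = -3
q = (6 - (-2)*(-3)) / -6 = 0
p = (-6 - (3)*(0) - (2)*(-3)) / 6 = 0

(0, 0, -3)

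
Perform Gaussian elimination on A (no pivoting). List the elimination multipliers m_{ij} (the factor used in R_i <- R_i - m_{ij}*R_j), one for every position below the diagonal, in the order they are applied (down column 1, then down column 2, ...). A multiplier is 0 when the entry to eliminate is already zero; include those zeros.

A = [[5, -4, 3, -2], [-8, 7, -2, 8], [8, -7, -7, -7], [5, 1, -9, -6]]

Forward elimination:
R2 <- R2 - (-8/5)*R1:  [    0   3/5  14/5  24/5 ]
R3 <- R3 - (8/5)*R1:  [     0   -3/5  -59/5  -19/5 ]
R4 <- R4 - (1)*R1:  [   0    5  -12   -4 ]
R3 <- R3 - (-1)*R2:  [  0   0  -9   1 ]
R4 <- R4 - (25/3)*R2:  [      0       0  -106/3     -44 ]
R4 <- R4 - (106/27)*R3:  [        0         0         0  -1294/27 ]
Multipliers (in order of application): m_{21} = -8/5, m_{31} = 8/5, m_{41} = 1, m_{32} = -1, m_{42} = 25/3, m_{43} = 106/27

multipliers: -8/5, 8/5, 1, -1, 25/3, 106/27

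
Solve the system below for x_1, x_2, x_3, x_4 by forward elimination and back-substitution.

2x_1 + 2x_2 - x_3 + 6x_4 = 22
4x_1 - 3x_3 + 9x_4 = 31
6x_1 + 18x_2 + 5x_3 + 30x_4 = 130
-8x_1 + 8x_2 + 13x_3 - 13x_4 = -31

Forward elimination on [A|b]:
R2 <- R2 - (2)*R1:  [   0   -4   -1   -3  -13 ]
R3 <- R3 - (3)*R1:  [  0  12   8  12  64 ]
R4 <- R4 - (-4)*R1:  [  0  16   9  11  57 ]
R3 <- R3 - (-3)*R2:  [  0   0   5   3  25 ]
R4 <- R4 - (-4)*R2:  [  0   0   5  -1   5 ]
R4 <- R4 - (1)*R3:  [   0    0    0   -4  -20 ]
Row echelon form:
[ 2   2  -1   6  |   22 ]
[ 0  -4  -1  -3  |  -13 ]
[ 0   0   5   3  |   25 ]
[ 0   0   0  -4  |  -20 ]
Back-substitution:
x_4 = (-20) / -4 = 5
x_3 = (25 - (3)*(5)) / 5 = 2
x_2 = (-13 - (-1)*(2) - (-3)*(5)) / -4 = -1
x_1 = (22 - (2)*(-1) - (-1)*(2) - (6)*(5)) / 2 = -2

(-2, -1, 2, 5)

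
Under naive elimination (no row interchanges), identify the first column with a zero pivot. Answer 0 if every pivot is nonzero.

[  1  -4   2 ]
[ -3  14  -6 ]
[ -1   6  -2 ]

Naive forward elimination:
R2 <- R2 - (-3)*R1:  [ 0  2  0 ]
R3 <- R3 - (-1)*R1:  [ 0  2  0 ]
R3 <- R3 - (1)*R2:  [ 0  0  0 ]
Matrix at this point:
[ 1  -4  2 ]
[ 0   2  0 ]
[ 0   0  0 ]
Pivot entry (3,3) in the last row is zero and there are no rows below to swap with -> zero pivot in column 3 (A is singular).

first zero-pivot column = 3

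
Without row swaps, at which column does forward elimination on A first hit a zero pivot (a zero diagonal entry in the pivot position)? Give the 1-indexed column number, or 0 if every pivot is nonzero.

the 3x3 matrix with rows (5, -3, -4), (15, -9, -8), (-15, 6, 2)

Naive forward elimination:
R2 <- R2 - (3)*R1:  [ 0  0  4 ]
R3 <- R3 - (-3)*R1:  [   0   -3  -10 ]
Matrix at this point:
[ 5  -3   -4 ]
[ 0   0    4 ]
[ 0  -3  -10 ]
Pivot entry (2,2) is zero but row 3 has -3 in column 2 -> naive elimination stops; a row interchange (e.g. R2 <-> R3) would be required here.

first zero-pivot column = 2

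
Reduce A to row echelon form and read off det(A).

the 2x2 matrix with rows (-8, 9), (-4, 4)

Forward elimination:
R2 <- R2 - (1/2)*R1:  [    0  -1/2 ]
Upper-triangular form:
[ -8     9 ]
[  0  -1/2 ]
det(A) = (-1)^0 * (-8) * (-1/2) = 4  (0 row swaps -> sign +1)

det(A) = 4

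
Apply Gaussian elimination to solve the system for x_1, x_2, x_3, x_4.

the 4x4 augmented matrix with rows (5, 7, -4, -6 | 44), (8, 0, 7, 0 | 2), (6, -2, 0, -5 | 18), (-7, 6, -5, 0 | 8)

(2, 2, -2, -2)

Forward elimination on [A|b]:
R2 <- R2 - (8/5)*R1:  [      0   -56/5    67/5    48/5  -342/5 ]
R3 <- R3 - (6/5)*R1:  [      0   -52/5    24/5    11/5  -174/5 ]
R4 <- R4 - (-7/5)*R1:  [     0   79/5  -53/5  -42/5  348/5 ]
R3 <- R3 - (13/14)*R2:  [       0        0  -107/14    -47/7    201/7 ]
R4 <- R4 - (-79/56)*R2:  [       0        0   465/56     36/7  -753/28 ]
R4 <- R4 - (-465/428)*R3:  [        0         0         0  -921/428   921/214 ]
Row echelon form:
[ 5      7       -4        -6  |       44 ]
[ 0  -56/5     67/5      48/5  |   -342/5 ]
[ 0      0  -107/14     -47/7  |    201/7 ]
[ 0      0        0  -921/428  |  921/214 ]
Back-substitution:
x_4 = (921/214) / (-921/428) = -2
x_3 = (201/7 - (-47/7)*(-2)) / (-107/14) = -2
x_2 = (-342/5 - (67/5)*(-2) - (48/5)*(-2)) / (-56/5) = 2
x_1 = (44 - (7)*(2) - (-4)*(-2) - (-6)*(-2)) / 5 = 2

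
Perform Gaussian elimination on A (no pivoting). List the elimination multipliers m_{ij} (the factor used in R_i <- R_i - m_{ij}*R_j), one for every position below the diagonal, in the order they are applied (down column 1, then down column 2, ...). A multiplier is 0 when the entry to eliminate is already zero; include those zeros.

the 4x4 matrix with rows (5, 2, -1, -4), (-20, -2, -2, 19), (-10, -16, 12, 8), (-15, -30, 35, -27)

Forward elimination:
R2 <- R2 - (-4)*R1:  [  0   6  -6   3 ]
R3 <- R3 - (-2)*R1:  [   0  -12   10    0 ]
R4 <- R4 - (-3)*R1:  [   0  -24   32  -39 ]
R3 <- R3 - (-2)*R2:  [  0   0  -2   6 ]
R4 <- R4 - (-4)*R2:  [   0    0    8  -27 ]
R4 <- R4 - (-4)*R3:  [  0   0   0  -3 ]
Multipliers (in order of application): m_{21} = -4, m_{31} = -2, m_{41} = -3, m_{32} = -2, m_{42} = -4, m_{43} = -4

multipliers: -4, -2, -3, -2, -4, -4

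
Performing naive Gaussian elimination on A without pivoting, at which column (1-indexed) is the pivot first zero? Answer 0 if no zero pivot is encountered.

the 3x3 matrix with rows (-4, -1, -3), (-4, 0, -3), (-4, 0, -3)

Naive forward elimination:
R2 <- R2 - (1)*R1:  [ 0  1  0 ]
R3 <- R3 - (1)*R1:  [ 0  1  0 ]
R3 <- R3 - (1)*R2:  [ 0  0  0 ]
Matrix at this point:
[ -4  -1  -3 ]
[  0   1   0 ]
[  0   0   0 ]
Pivot entry (3,3) in the last row is zero and there are no rows below to swap with -> zero pivot in column 3 (A is singular).

first zero-pivot column = 3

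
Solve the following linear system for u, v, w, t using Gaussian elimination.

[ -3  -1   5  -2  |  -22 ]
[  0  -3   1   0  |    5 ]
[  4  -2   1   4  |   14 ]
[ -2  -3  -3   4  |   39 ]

Forward elimination on [A|b]:
R3 <- R3 - (-4/3)*R1:  [     0  -10/3   23/3    4/3  -46/3 ]
R4 <- R4 - (2/3)*R1:  [     0   -7/3  -19/3   16/3  161/3 ]
R3 <- R3 - (10/9)*R2:  [      0       0    59/9     4/3  -188/9 ]
R4 <- R4 - (7/9)*R2:  [     0      0  -64/9   16/3  448/9 ]
R4 <- R4 - (-64/59)*R3:  [       0        0        0   400/59  1600/59 ]
Row echelon form:
[ -3  -1     5      -2  |      -22 ]
[  0  -3     1       0  |        5 ]
[  0   0  59/9     4/3  |   -188/9 ]
[  0   0     0  400/59  |  1600/59 ]
Back-substitution:
t = (1600/59) / (400/59) = 4
w = (-188/9 - (4/3)*(4)) / (59/9) = -4
v = (5 - (1)*(-4)) / -3 = -3
u = (-22 - (-1)*(-3) - (5)*(-4) - (-2)*(4)) / -3 = -1

(-1, -3, -4, 4)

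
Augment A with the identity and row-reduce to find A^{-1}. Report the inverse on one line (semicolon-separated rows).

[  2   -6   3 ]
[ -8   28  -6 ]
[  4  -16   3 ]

inverse = [-1/2 -5/4 -2; 0 -1/4 -1/2; 2/3 1/3 1/3]

Gauss-Jordan on [A | I]:
R1 <- (1/2)*R1:  [   1   -3  3/2  |  1/2    0    0 ]
R2 <- R2 - (-8)*R1:  [ 0  4  6  |  4  1  0 ]
R3 <- R3 - (4)*R1:  [  0  -4  -3  |  -2   0   1 ]
R2 <- (1/4)*R2:  [   0    1  3/2  |    1  1/4    0 ]
R1 <- R1 - (-3)*R2:  [   1    0    6  |  7/2  3/4    0 ]
R3 <- R3 - (-4)*R2:  [ 0  0  3  |  2  1  1 ]
R3 <- (1/3)*R3:  [   0    0    1  |  2/3  1/3  1/3 ]
R1 <- R1 - (6)*R3:  [    1     0     0  |  -1/2  -5/4    -2 ]
R2 <- R2 - (3/2)*R3:  [    0     1     0  |     0  -1/4  -1/2 ]
Right block of [I | A^{-1}] is the inverse:
[ -1/2  -5/4    -2 ]
[    0  -1/4  -1/2 ]
[  2/3   1/3   1/3 ]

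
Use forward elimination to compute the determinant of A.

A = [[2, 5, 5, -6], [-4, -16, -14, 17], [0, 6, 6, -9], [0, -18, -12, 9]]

Forward elimination:
R2 <- R2 - (-2)*R1:  [  0  -6  -4   5 ]
R3 <- R3 - (-1)*R2:  [  0   0   2  -4 ]
R4 <- R4 - (3)*R2:  [  0   0   0  -6 ]
Upper-triangular form:
[ 2   5   5  -6 ]
[ 0  -6  -4   5 ]
[ 0   0   2  -4 ]
[ 0   0   0  -6 ]
det(A) = (-1)^0 * (2) * (-6) * (2) * (-6) = 144  (0 row swaps -> sign +1)

det(A) = 144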